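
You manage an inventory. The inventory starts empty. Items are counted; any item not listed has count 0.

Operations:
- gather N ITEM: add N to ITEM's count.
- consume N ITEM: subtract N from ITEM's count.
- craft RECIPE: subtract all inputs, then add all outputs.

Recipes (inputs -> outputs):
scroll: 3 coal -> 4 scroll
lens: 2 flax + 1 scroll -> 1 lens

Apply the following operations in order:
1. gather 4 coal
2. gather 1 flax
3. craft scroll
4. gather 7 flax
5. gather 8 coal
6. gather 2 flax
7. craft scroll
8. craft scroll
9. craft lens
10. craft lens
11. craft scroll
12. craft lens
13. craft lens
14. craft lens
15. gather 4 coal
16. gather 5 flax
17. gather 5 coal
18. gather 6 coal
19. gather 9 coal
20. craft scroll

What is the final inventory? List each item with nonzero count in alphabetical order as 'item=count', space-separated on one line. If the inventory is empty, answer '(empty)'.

Answer: coal=21 flax=5 lens=5 scroll=15

Derivation:
After 1 (gather 4 coal): coal=4
After 2 (gather 1 flax): coal=4 flax=1
After 3 (craft scroll): coal=1 flax=1 scroll=4
After 4 (gather 7 flax): coal=1 flax=8 scroll=4
After 5 (gather 8 coal): coal=9 flax=8 scroll=4
After 6 (gather 2 flax): coal=9 flax=10 scroll=4
After 7 (craft scroll): coal=6 flax=10 scroll=8
After 8 (craft scroll): coal=3 flax=10 scroll=12
After 9 (craft lens): coal=3 flax=8 lens=1 scroll=11
After 10 (craft lens): coal=3 flax=6 lens=2 scroll=10
After 11 (craft scroll): flax=6 lens=2 scroll=14
After 12 (craft lens): flax=4 lens=3 scroll=13
After 13 (craft lens): flax=2 lens=4 scroll=12
After 14 (craft lens): lens=5 scroll=11
After 15 (gather 4 coal): coal=4 lens=5 scroll=11
After 16 (gather 5 flax): coal=4 flax=5 lens=5 scroll=11
After 17 (gather 5 coal): coal=9 flax=5 lens=5 scroll=11
After 18 (gather 6 coal): coal=15 flax=5 lens=5 scroll=11
After 19 (gather 9 coal): coal=24 flax=5 lens=5 scroll=11
After 20 (craft scroll): coal=21 flax=5 lens=5 scroll=15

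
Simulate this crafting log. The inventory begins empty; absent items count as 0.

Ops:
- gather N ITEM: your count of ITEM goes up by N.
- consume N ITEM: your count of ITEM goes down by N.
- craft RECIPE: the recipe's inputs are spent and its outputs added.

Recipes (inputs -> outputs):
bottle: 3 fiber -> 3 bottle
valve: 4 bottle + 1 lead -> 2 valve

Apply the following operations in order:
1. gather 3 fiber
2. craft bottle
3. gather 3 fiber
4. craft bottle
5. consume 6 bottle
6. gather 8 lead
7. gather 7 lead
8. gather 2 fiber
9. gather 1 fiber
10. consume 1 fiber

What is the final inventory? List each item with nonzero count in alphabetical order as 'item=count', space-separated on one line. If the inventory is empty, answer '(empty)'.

Answer: fiber=2 lead=15

Derivation:
After 1 (gather 3 fiber): fiber=3
After 2 (craft bottle): bottle=3
After 3 (gather 3 fiber): bottle=3 fiber=3
After 4 (craft bottle): bottle=6
After 5 (consume 6 bottle): (empty)
After 6 (gather 8 lead): lead=8
After 7 (gather 7 lead): lead=15
After 8 (gather 2 fiber): fiber=2 lead=15
After 9 (gather 1 fiber): fiber=3 lead=15
After 10 (consume 1 fiber): fiber=2 lead=15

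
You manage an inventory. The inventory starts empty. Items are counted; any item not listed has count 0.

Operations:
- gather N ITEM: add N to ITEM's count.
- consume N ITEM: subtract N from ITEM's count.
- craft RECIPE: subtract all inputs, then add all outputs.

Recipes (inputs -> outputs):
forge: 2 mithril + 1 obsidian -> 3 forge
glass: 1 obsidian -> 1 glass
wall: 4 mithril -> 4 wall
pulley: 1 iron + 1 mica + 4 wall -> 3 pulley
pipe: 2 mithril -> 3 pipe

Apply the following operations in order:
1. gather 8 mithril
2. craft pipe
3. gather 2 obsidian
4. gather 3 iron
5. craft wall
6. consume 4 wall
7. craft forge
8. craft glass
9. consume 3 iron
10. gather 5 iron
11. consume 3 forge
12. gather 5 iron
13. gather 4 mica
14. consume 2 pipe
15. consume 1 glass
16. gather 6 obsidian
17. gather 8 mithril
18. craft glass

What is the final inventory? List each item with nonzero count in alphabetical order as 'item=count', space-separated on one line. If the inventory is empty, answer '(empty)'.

After 1 (gather 8 mithril): mithril=8
After 2 (craft pipe): mithril=6 pipe=3
After 3 (gather 2 obsidian): mithril=6 obsidian=2 pipe=3
After 4 (gather 3 iron): iron=3 mithril=6 obsidian=2 pipe=3
After 5 (craft wall): iron=3 mithril=2 obsidian=2 pipe=3 wall=4
After 6 (consume 4 wall): iron=3 mithril=2 obsidian=2 pipe=3
After 7 (craft forge): forge=3 iron=3 obsidian=1 pipe=3
After 8 (craft glass): forge=3 glass=1 iron=3 pipe=3
After 9 (consume 3 iron): forge=3 glass=1 pipe=3
After 10 (gather 5 iron): forge=3 glass=1 iron=5 pipe=3
After 11 (consume 3 forge): glass=1 iron=5 pipe=3
After 12 (gather 5 iron): glass=1 iron=10 pipe=3
After 13 (gather 4 mica): glass=1 iron=10 mica=4 pipe=3
After 14 (consume 2 pipe): glass=1 iron=10 mica=4 pipe=1
After 15 (consume 1 glass): iron=10 mica=4 pipe=1
After 16 (gather 6 obsidian): iron=10 mica=4 obsidian=6 pipe=1
After 17 (gather 8 mithril): iron=10 mica=4 mithril=8 obsidian=6 pipe=1
After 18 (craft glass): glass=1 iron=10 mica=4 mithril=8 obsidian=5 pipe=1

Answer: glass=1 iron=10 mica=4 mithril=8 obsidian=5 pipe=1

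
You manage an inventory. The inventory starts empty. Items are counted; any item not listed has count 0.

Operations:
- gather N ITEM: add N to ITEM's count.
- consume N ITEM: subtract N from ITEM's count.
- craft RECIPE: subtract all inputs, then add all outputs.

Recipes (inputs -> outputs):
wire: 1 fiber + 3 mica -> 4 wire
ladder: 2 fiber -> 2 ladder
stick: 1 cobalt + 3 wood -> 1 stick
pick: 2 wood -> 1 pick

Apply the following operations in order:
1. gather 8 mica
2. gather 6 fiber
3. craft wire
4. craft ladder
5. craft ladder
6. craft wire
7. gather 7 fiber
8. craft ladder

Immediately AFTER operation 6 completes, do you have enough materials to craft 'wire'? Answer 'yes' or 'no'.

Answer: no

Derivation:
After 1 (gather 8 mica): mica=8
After 2 (gather 6 fiber): fiber=6 mica=8
After 3 (craft wire): fiber=5 mica=5 wire=4
After 4 (craft ladder): fiber=3 ladder=2 mica=5 wire=4
After 5 (craft ladder): fiber=1 ladder=4 mica=5 wire=4
After 6 (craft wire): ladder=4 mica=2 wire=8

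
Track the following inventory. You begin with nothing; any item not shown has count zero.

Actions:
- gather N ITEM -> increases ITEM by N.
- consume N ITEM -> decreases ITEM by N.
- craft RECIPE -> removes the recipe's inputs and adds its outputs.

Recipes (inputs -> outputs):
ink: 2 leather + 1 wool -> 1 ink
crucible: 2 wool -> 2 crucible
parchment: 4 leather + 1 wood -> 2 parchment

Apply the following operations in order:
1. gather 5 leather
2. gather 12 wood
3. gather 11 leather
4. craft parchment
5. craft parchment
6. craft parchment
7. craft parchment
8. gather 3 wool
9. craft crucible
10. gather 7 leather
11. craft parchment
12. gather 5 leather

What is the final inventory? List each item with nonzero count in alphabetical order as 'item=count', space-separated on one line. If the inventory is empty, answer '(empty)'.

After 1 (gather 5 leather): leather=5
After 2 (gather 12 wood): leather=5 wood=12
After 3 (gather 11 leather): leather=16 wood=12
After 4 (craft parchment): leather=12 parchment=2 wood=11
After 5 (craft parchment): leather=8 parchment=4 wood=10
After 6 (craft parchment): leather=4 parchment=6 wood=9
After 7 (craft parchment): parchment=8 wood=8
After 8 (gather 3 wool): parchment=8 wood=8 wool=3
After 9 (craft crucible): crucible=2 parchment=8 wood=8 wool=1
After 10 (gather 7 leather): crucible=2 leather=7 parchment=8 wood=8 wool=1
After 11 (craft parchment): crucible=2 leather=3 parchment=10 wood=7 wool=1
After 12 (gather 5 leather): crucible=2 leather=8 parchment=10 wood=7 wool=1

Answer: crucible=2 leather=8 parchment=10 wood=7 wool=1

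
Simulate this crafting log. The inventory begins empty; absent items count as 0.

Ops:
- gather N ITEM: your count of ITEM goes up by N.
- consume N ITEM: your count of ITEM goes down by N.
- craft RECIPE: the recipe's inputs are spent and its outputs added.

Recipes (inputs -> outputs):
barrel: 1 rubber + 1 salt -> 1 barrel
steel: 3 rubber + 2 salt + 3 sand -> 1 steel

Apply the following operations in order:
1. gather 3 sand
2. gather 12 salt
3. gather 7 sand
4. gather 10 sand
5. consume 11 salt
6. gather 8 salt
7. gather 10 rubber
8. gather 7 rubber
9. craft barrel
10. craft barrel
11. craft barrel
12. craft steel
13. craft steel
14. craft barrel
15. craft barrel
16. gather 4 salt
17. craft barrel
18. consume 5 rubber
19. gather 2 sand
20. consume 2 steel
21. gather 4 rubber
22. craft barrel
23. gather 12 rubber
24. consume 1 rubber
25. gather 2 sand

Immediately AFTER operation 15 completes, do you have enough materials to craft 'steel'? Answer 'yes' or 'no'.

After 1 (gather 3 sand): sand=3
After 2 (gather 12 salt): salt=12 sand=3
After 3 (gather 7 sand): salt=12 sand=10
After 4 (gather 10 sand): salt=12 sand=20
After 5 (consume 11 salt): salt=1 sand=20
After 6 (gather 8 salt): salt=9 sand=20
After 7 (gather 10 rubber): rubber=10 salt=9 sand=20
After 8 (gather 7 rubber): rubber=17 salt=9 sand=20
After 9 (craft barrel): barrel=1 rubber=16 salt=8 sand=20
After 10 (craft barrel): barrel=2 rubber=15 salt=7 sand=20
After 11 (craft barrel): barrel=3 rubber=14 salt=6 sand=20
After 12 (craft steel): barrel=3 rubber=11 salt=4 sand=17 steel=1
After 13 (craft steel): barrel=3 rubber=8 salt=2 sand=14 steel=2
After 14 (craft barrel): barrel=4 rubber=7 salt=1 sand=14 steel=2
After 15 (craft barrel): barrel=5 rubber=6 sand=14 steel=2

Answer: no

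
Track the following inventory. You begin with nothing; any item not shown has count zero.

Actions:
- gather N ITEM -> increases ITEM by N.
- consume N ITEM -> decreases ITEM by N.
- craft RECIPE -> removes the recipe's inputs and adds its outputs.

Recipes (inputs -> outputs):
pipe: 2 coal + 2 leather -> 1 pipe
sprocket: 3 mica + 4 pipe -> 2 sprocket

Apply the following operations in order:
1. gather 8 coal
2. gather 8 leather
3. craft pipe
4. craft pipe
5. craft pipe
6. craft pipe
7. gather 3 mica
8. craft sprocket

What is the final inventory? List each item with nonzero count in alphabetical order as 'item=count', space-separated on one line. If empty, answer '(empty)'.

Answer: sprocket=2

Derivation:
After 1 (gather 8 coal): coal=8
After 2 (gather 8 leather): coal=8 leather=8
After 3 (craft pipe): coal=6 leather=6 pipe=1
After 4 (craft pipe): coal=4 leather=4 pipe=2
After 5 (craft pipe): coal=2 leather=2 pipe=3
After 6 (craft pipe): pipe=4
After 7 (gather 3 mica): mica=3 pipe=4
After 8 (craft sprocket): sprocket=2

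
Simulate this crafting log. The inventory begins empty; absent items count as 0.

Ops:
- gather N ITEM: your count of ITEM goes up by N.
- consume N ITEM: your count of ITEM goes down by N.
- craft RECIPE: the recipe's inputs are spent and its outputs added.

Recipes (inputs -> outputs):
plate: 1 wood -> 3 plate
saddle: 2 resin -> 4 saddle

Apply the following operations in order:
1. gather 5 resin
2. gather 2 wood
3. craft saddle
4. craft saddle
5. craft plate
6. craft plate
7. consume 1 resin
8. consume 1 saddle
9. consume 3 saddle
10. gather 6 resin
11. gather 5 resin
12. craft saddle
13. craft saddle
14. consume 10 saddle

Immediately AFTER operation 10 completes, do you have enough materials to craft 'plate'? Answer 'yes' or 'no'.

Answer: no

Derivation:
After 1 (gather 5 resin): resin=5
After 2 (gather 2 wood): resin=5 wood=2
After 3 (craft saddle): resin=3 saddle=4 wood=2
After 4 (craft saddle): resin=1 saddle=8 wood=2
After 5 (craft plate): plate=3 resin=1 saddle=8 wood=1
After 6 (craft plate): plate=6 resin=1 saddle=8
After 7 (consume 1 resin): plate=6 saddle=8
After 8 (consume 1 saddle): plate=6 saddle=7
After 9 (consume 3 saddle): plate=6 saddle=4
After 10 (gather 6 resin): plate=6 resin=6 saddle=4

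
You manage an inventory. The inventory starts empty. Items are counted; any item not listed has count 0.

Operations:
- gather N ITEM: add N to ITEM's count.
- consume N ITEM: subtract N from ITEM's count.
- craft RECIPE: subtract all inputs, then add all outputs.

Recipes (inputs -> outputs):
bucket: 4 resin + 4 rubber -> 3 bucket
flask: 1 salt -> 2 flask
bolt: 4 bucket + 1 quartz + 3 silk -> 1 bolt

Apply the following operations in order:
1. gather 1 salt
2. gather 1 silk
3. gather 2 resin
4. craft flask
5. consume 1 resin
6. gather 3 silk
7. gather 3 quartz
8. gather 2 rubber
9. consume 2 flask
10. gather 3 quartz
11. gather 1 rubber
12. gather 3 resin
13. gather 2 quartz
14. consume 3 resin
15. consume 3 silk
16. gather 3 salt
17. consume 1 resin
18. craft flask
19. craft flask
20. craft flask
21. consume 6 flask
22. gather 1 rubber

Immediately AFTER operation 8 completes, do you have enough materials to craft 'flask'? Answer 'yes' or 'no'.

Answer: no

Derivation:
After 1 (gather 1 salt): salt=1
After 2 (gather 1 silk): salt=1 silk=1
After 3 (gather 2 resin): resin=2 salt=1 silk=1
After 4 (craft flask): flask=2 resin=2 silk=1
After 5 (consume 1 resin): flask=2 resin=1 silk=1
After 6 (gather 3 silk): flask=2 resin=1 silk=4
After 7 (gather 3 quartz): flask=2 quartz=3 resin=1 silk=4
After 8 (gather 2 rubber): flask=2 quartz=3 resin=1 rubber=2 silk=4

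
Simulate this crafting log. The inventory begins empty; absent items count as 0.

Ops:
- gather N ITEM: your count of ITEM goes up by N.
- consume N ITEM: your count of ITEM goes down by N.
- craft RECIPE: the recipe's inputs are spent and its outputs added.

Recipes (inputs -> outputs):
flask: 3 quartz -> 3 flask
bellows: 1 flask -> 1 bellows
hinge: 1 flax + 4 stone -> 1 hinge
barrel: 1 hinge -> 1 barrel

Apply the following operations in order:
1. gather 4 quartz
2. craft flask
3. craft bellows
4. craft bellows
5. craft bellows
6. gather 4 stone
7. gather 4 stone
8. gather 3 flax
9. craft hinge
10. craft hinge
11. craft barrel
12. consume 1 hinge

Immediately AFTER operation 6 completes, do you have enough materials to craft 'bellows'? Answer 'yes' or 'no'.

Answer: no

Derivation:
After 1 (gather 4 quartz): quartz=4
After 2 (craft flask): flask=3 quartz=1
After 3 (craft bellows): bellows=1 flask=2 quartz=1
After 4 (craft bellows): bellows=2 flask=1 quartz=1
After 5 (craft bellows): bellows=3 quartz=1
After 6 (gather 4 stone): bellows=3 quartz=1 stone=4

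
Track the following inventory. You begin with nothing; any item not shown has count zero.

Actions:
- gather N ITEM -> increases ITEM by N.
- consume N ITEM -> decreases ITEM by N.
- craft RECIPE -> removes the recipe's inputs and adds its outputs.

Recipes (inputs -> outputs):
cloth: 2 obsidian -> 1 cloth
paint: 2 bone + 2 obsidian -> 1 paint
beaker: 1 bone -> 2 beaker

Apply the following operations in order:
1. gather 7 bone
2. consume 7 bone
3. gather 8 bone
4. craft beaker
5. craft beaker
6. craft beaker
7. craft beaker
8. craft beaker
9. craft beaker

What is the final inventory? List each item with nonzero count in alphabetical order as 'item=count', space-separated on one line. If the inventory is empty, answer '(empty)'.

Answer: beaker=12 bone=2

Derivation:
After 1 (gather 7 bone): bone=7
After 2 (consume 7 bone): (empty)
After 3 (gather 8 bone): bone=8
After 4 (craft beaker): beaker=2 bone=7
After 5 (craft beaker): beaker=4 bone=6
After 6 (craft beaker): beaker=6 bone=5
After 7 (craft beaker): beaker=8 bone=4
After 8 (craft beaker): beaker=10 bone=3
After 9 (craft beaker): beaker=12 bone=2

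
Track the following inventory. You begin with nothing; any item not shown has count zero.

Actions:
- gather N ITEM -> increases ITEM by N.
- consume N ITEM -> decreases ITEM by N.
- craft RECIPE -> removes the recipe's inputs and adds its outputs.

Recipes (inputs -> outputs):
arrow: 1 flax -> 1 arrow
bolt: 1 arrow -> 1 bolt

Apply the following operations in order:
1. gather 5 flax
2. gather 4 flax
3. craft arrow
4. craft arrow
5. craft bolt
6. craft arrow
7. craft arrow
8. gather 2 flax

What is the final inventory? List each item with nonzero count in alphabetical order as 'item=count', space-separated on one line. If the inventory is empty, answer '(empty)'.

After 1 (gather 5 flax): flax=5
After 2 (gather 4 flax): flax=9
After 3 (craft arrow): arrow=1 flax=8
After 4 (craft arrow): arrow=2 flax=7
After 5 (craft bolt): arrow=1 bolt=1 flax=7
After 6 (craft arrow): arrow=2 bolt=1 flax=6
After 7 (craft arrow): arrow=3 bolt=1 flax=5
After 8 (gather 2 flax): arrow=3 bolt=1 flax=7

Answer: arrow=3 bolt=1 flax=7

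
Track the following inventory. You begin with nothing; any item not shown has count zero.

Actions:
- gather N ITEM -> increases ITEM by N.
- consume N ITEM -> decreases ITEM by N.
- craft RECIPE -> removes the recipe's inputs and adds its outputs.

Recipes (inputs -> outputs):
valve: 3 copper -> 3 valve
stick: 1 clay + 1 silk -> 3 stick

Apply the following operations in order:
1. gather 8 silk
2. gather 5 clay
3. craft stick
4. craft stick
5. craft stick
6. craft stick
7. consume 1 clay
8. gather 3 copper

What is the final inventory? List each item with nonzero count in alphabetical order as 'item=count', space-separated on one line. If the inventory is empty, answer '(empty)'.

After 1 (gather 8 silk): silk=8
After 2 (gather 5 clay): clay=5 silk=8
After 3 (craft stick): clay=4 silk=7 stick=3
After 4 (craft stick): clay=3 silk=6 stick=6
After 5 (craft stick): clay=2 silk=5 stick=9
After 6 (craft stick): clay=1 silk=4 stick=12
After 7 (consume 1 clay): silk=4 stick=12
After 8 (gather 3 copper): copper=3 silk=4 stick=12

Answer: copper=3 silk=4 stick=12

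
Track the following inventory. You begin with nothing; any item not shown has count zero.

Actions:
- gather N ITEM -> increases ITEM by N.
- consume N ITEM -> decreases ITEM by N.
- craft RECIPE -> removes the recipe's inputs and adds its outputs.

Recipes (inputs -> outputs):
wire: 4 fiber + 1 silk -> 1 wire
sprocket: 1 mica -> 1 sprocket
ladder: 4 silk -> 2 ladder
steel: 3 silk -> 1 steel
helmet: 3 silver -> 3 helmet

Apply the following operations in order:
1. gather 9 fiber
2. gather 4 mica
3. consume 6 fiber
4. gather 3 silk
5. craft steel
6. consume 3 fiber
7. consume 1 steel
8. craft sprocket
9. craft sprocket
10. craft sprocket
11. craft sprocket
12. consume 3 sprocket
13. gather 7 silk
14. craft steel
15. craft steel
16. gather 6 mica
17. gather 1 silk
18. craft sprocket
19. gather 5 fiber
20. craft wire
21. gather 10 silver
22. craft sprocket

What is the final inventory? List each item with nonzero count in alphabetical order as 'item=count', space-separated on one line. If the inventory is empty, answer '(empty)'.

After 1 (gather 9 fiber): fiber=9
After 2 (gather 4 mica): fiber=9 mica=4
After 3 (consume 6 fiber): fiber=3 mica=4
After 4 (gather 3 silk): fiber=3 mica=4 silk=3
After 5 (craft steel): fiber=3 mica=4 steel=1
After 6 (consume 3 fiber): mica=4 steel=1
After 7 (consume 1 steel): mica=4
After 8 (craft sprocket): mica=3 sprocket=1
After 9 (craft sprocket): mica=2 sprocket=2
After 10 (craft sprocket): mica=1 sprocket=3
After 11 (craft sprocket): sprocket=4
After 12 (consume 3 sprocket): sprocket=1
After 13 (gather 7 silk): silk=7 sprocket=1
After 14 (craft steel): silk=4 sprocket=1 steel=1
After 15 (craft steel): silk=1 sprocket=1 steel=2
After 16 (gather 6 mica): mica=6 silk=1 sprocket=1 steel=2
After 17 (gather 1 silk): mica=6 silk=2 sprocket=1 steel=2
After 18 (craft sprocket): mica=5 silk=2 sprocket=2 steel=2
After 19 (gather 5 fiber): fiber=5 mica=5 silk=2 sprocket=2 steel=2
After 20 (craft wire): fiber=1 mica=5 silk=1 sprocket=2 steel=2 wire=1
After 21 (gather 10 silver): fiber=1 mica=5 silk=1 silver=10 sprocket=2 steel=2 wire=1
After 22 (craft sprocket): fiber=1 mica=4 silk=1 silver=10 sprocket=3 steel=2 wire=1

Answer: fiber=1 mica=4 silk=1 silver=10 sprocket=3 steel=2 wire=1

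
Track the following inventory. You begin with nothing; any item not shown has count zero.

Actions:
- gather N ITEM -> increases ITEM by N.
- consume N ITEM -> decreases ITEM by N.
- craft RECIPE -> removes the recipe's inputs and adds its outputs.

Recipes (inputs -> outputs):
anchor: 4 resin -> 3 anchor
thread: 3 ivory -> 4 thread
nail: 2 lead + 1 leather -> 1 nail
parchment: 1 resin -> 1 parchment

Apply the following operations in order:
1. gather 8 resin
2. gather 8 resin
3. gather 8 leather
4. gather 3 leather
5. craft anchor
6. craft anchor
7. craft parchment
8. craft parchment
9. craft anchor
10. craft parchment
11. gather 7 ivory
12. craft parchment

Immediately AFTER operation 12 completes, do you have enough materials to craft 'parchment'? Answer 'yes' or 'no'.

After 1 (gather 8 resin): resin=8
After 2 (gather 8 resin): resin=16
After 3 (gather 8 leather): leather=8 resin=16
After 4 (gather 3 leather): leather=11 resin=16
After 5 (craft anchor): anchor=3 leather=11 resin=12
After 6 (craft anchor): anchor=6 leather=11 resin=8
After 7 (craft parchment): anchor=6 leather=11 parchment=1 resin=7
After 8 (craft parchment): anchor=6 leather=11 parchment=2 resin=6
After 9 (craft anchor): anchor=9 leather=11 parchment=2 resin=2
After 10 (craft parchment): anchor=9 leather=11 parchment=3 resin=1
After 11 (gather 7 ivory): anchor=9 ivory=7 leather=11 parchment=3 resin=1
After 12 (craft parchment): anchor=9 ivory=7 leather=11 parchment=4

Answer: no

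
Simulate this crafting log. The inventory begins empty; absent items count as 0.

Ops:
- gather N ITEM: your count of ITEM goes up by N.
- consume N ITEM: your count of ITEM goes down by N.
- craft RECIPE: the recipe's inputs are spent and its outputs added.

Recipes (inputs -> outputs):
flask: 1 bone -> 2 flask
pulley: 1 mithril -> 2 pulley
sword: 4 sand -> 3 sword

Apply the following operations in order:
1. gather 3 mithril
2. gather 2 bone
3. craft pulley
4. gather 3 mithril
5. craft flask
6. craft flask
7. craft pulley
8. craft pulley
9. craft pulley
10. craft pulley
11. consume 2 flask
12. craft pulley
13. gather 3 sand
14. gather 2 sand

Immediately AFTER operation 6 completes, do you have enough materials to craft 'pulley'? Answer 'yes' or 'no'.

After 1 (gather 3 mithril): mithril=3
After 2 (gather 2 bone): bone=2 mithril=3
After 3 (craft pulley): bone=2 mithril=2 pulley=2
After 4 (gather 3 mithril): bone=2 mithril=5 pulley=2
After 5 (craft flask): bone=1 flask=2 mithril=5 pulley=2
After 6 (craft flask): flask=4 mithril=5 pulley=2

Answer: yes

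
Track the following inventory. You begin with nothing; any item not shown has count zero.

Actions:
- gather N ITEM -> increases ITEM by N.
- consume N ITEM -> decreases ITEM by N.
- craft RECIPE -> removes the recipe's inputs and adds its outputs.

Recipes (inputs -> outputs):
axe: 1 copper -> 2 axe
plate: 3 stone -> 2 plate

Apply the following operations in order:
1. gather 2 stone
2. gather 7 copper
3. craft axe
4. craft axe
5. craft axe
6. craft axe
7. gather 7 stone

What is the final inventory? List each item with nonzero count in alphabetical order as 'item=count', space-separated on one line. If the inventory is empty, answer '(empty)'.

Answer: axe=8 copper=3 stone=9

Derivation:
After 1 (gather 2 stone): stone=2
After 2 (gather 7 copper): copper=7 stone=2
After 3 (craft axe): axe=2 copper=6 stone=2
After 4 (craft axe): axe=4 copper=5 stone=2
After 5 (craft axe): axe=6 copper=4 stone=2
After 6 (craft axe): axe=8 copper=3 stone=2
After 7 (gather 7 stone): axe=8 copper=3 stone=9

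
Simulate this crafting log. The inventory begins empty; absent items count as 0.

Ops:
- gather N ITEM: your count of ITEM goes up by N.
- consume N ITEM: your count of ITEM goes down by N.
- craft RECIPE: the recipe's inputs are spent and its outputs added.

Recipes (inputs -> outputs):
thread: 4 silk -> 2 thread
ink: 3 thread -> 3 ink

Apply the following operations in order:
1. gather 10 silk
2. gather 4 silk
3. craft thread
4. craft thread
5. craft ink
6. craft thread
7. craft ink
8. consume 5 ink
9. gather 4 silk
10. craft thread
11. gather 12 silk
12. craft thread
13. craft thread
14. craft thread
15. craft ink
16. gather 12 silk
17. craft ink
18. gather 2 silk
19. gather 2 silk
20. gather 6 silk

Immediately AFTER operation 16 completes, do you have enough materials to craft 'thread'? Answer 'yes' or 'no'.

Answer: yes

Derivation:
After 1 (gather 10 silk): silk=10
After 2 (gather 4 silk): silk=14
After 3 (craft thread): silk=10 thread=2
After 4 (craft thread): silk=6 thread=4
After 5 (craft ink): ink=3 silk=6 thread=1
After 6 (craft thread): ink=3 silk=2 thread=3
After 7 (craft ink): ink=6 silk=2
After 8 (consume 5 ink): ink=1 silk=2
After 9 (gather 4 silk): ink=1 silk=6
After 10 (craft thread): ink=1 silk=2 thread=2
After 11 (gather 12 silk): ink=1 silk=14 thread=2
After 12 (craft thread): ink=1 silk=10 thread=4
After 13 (craft thread): ink=1 silk=6 thread=6
After 14 (craft thread): ink=1 silk=2 thread=8
After 15 (craft ink): ink=4 silk=2 thread=5
After 16 (gather 12 silk): ink=4 silk=14 thread=5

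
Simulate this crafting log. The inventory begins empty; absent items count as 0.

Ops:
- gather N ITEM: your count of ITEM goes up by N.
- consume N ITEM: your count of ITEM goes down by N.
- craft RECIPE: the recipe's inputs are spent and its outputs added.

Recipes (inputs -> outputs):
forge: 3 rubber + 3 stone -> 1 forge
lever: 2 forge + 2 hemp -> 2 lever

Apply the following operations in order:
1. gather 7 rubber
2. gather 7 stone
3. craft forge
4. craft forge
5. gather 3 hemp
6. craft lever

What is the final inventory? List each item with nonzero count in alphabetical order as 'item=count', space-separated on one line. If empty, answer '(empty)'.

Answer: hemp=1 lever=2 rubber=1 stone=1

Derivation:
After 1 (gather 7 rubber): rubber=7
After 2 (gather 7 stone): rubber=7 stone=7
After 3 (craft forge): forge=1 rubber=4 stone=4
After 4 (craft forge): forge=2 rubber=1 stone=1
After 5 (gather 3 hemp): forge=2 hemp=3 rubber=1 stone=1
After 6 (craft lever): hemp=1 lever=2 rubber=1 stone=1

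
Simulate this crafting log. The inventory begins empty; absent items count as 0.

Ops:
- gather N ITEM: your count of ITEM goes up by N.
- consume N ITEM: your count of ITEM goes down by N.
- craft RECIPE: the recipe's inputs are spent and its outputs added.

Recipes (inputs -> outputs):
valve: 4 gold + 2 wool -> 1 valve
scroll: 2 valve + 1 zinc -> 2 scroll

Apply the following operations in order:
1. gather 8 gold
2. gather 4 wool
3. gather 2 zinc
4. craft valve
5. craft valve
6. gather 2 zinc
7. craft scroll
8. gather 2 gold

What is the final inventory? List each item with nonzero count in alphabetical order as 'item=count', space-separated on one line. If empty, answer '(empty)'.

After 1 (gather 8 gold): gold=8
After 2 (gather 4 wool): gold=8 wool=4
After 3 (gather 2 zinc): gold=8 wool=4 zinc=2
After 4 (craft valve): gold=4 valve=1 wool=2 zinc=2
After 5 (craft valve): valve=2 zinc=2
After 6 (gather 2 zinc): valve=2 zinc=4
After 7 (craft scroll): scroll=2 zinc=3
After 8 (gather 2 gold): gold=2 scroll=2 zinc=3

Answer: gold=2 scroll=2 zinc=3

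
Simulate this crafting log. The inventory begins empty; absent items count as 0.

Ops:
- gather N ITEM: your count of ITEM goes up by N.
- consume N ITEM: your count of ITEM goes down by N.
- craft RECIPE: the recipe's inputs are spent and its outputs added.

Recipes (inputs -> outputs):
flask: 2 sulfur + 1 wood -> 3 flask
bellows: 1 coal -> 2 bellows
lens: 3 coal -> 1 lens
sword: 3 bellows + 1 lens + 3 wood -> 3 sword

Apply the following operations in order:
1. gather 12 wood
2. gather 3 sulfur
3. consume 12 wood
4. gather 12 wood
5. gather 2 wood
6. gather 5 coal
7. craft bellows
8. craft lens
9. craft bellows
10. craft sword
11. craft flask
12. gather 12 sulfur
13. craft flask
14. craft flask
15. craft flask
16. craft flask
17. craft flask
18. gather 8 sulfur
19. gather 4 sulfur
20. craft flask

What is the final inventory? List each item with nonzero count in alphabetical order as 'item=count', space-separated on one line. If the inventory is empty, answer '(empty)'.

Answer: bellows=1 flask=21 sulfur=13 sword=3 wood=4

Derivation:
After 1 (gather 12 wood): wood=12
After 2 (gather 3 sulfur): sulfur=3 wood=12
After 3 (consume 12 wood): sulfur=3
After 4 (gather 12 wood): sulfur=3 wood=12
After 5 (gather 2 wood): sulfur=3 wood=14
After 6 (gather 5 coal): coal=5 sulfur=3 wood=14
After 7 (craft bellows): bellows=2 coal=4 sulfur=3 wood=14
After 8 (craft lens): bellows=2 coal=1 lens=1 sulfur=3 wood=14
After 9 (craft bellows): bellows=4 lens=1 sulfur=3 wood=14
After 10 (craft sword): bellows=1 sulfur=3 sword=3 wood=11
After 11 (craft flask): bellows=1 flask=3 sulfur=1 sword=3 wood=10
After 12 (gather 12 sulfur): bellows=1 flask=3 sulfur=13 sword=3 wood=10
After 13 (craft flask): bellows=1 flask=6 sulfur=11 sword=3 wood=9
After 14 (craft flask): bellows=1 flask=9 sulfur=9 sword=3 wood=8
After 15 (craft flask): bellows=1 flask=12 sulfur=7 sword=3 wood=7
After 16 (craft flask): bellows=1 flask=15 sulfur=5 sword=3 wood=6
After 17 (craft flask): bellows=1 flask=18 sulfur=3 sword=3 wood=5
After 18 (gather 8 sulfur): bellows=1 flask=18 sulfur=11 sword=3 wood=5
After 19 (gather 4 sulfur): bellows=1 flask=18 sulfur=15 sword=3 wood=5
After 20 (craft flask): bellows=1 flask=21 sulfur=13 sword=3 wood=4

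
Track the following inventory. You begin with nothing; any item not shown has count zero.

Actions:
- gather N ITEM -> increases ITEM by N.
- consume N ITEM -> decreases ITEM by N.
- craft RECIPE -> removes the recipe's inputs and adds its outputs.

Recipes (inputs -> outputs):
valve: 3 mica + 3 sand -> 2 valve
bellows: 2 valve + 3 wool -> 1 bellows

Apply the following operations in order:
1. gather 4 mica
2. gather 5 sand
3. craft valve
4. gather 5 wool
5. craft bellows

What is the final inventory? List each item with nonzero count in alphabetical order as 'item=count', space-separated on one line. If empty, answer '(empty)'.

After 1 (gather 4 mica): mica=4
After 2 (gather 5 sand): mica=4 sand=5
After 3 (craft valve): mica=1 sand=2 valve=2
After 4 (gather 5 wool): mica=1 sand=2 valve=2 wool=5
After 5 (craft bellows): bellows=1 mica=1 sand=2 wool=2

Answer: bellows=1 mica=1 sand=2 wool=2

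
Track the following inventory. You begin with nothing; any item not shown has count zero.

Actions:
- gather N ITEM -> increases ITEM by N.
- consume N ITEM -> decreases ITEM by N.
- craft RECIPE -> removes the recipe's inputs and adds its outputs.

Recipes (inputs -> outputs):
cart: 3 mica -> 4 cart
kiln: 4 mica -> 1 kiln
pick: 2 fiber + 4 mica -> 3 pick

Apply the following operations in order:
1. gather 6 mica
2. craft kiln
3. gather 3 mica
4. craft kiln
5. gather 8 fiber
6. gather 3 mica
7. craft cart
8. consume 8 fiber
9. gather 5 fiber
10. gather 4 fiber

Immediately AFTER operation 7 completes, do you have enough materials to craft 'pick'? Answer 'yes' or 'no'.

Answer: no

Derivation:
After 1 (gather 6 mica): mica=6
After 2 (craft kiln): kiln=1 mica=2
After 3 (gather 3 mica): kiln=1 mica=5
After 4 (craft kiln): kiln=2 mica=1
After 5 (gather 8 fiber): fiber=8 kiln=2 mica=1
After 6 (gather 3 mica): fiber=8 kiln=2 mica=4
After 7 (craft cart): cart=4 fiber=8 kiln=2 mica=1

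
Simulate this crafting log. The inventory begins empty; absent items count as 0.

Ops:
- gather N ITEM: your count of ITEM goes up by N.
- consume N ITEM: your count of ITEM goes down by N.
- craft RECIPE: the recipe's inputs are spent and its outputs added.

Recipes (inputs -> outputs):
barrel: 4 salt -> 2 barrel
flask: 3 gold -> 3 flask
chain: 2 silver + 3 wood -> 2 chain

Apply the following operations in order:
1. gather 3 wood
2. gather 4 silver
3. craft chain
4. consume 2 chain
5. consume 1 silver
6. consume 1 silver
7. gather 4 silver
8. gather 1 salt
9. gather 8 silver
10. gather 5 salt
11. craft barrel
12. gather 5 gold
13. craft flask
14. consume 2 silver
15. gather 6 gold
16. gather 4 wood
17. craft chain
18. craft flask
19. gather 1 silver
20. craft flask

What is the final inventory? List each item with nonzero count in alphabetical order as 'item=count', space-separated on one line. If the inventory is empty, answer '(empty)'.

After 1 (gather 3 wood): wood=3
After 2 (gather 4 silver): silver=4 wood=3
After 3 (craft chain): chain=2 silver=2
After 4 (consume 2 chain): silver=2
After 5 (consume 1 silver): silver=1
After 6 (consume 1 silver): (empty)
After 7 (gather 4 silver): silver=4
After 8 (gather 1 salt): salt=1 silver=4
After 9 (gather 8 silver): salt=1 silver=12
After 10 (gather 5 salt): salt=6 silver=12
After 11 (craft barrel): barrel=2 salt=2 silver=12
After 12 (gather 5 gold): barrel=2 gold=5 salt=2 silver=12
After 13 (craft flask): barrel=2 flask=3 gold=2 salt=2 silver=12
After 14 (consume 2 silver): barrel=2 flask=3 gold=2 salt=2 silver=10
After 15 (gather 6 gold): barrel=2 flask=3 gold=8 salt=2 silver=10
After 16 (gather 4 wood): barrel=2 flask=3 gold=8 salt=2 silver=10 wood=4
After 17 (craft chain): barrel=2 chain=2 flask=3 gold=8 salt=2 silver=8 wood=1
After 18 (craft flask): barrel=2 chain=2 flask=6 gold=5 salt=2 silver=8 wood=1
After 19 (gather 1 silver): barrel=2 chain=2 flask=6 gold=5 salt=2 silver=9 wood=1
After 20 (craft flask): barrel=2 chain=2 flask=9 gold=2 salt=2 silver=9 wood=1

Answer: barrel=2 chain=2 flask=9 gold=2 salt=2 silver=9 wood=1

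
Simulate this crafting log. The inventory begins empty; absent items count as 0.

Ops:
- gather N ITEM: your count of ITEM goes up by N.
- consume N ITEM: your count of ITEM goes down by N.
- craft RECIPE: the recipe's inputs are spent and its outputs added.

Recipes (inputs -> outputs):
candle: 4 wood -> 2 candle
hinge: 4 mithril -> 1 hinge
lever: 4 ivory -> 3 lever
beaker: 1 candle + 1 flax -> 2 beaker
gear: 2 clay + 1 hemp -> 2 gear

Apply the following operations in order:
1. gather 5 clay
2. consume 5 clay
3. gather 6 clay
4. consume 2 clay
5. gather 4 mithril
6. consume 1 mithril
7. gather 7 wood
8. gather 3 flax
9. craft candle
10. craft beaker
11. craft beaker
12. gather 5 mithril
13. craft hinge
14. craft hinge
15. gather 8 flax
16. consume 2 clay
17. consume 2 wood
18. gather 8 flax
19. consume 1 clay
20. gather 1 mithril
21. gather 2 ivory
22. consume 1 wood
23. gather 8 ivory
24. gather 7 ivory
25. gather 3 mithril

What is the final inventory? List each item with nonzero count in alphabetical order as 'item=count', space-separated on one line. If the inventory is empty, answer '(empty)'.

Answer: beaker=4 clay=1 flax=17 hinge=2 ivory=17 mithril=4

Derivation:
After 1 (gather 5 clay): clay=5
After 2 (consume 5 clay): (empty)
After 3 (gather 6 clay): clay=6
After 4 (consume 2 clay): clay=4
After 5 (gather 4 mithril): clay=4 mithril=4
After 6 (consume 1 mithril): clay=4 mithril=3
After 7 (gather 7 wood): clay=4 mithril=3 wood=7
After 8 (gather 3 flax): clay=4 flax=3 mithril=3 wood=7
After 9 (craft candle): candle=2 clay=4 flax=3 mithril=3 wood=3
After 10 (craft beaker): beaker=2 candle=1 clay=4 flax=2 mithril=3 wood=3
After 11 (craft beaker): beaker=4 clay=4 flax=1 mithril=3 wood=3
After 12 (gather 5 mithril): beaker=4 clay=4 flax=1 mithril=8 wood=3
After 13 (craft hinge): beaker=4 clay=4 flax=1 hinge=1 mithril=4 wood=3
After 14 (craft hinge): beaker=4 clay=4 flax=1 hinge=2 wood=3
After 15 (gather 8 flax): beaker=4 clay=4 flax=9 hinge=2 wood=3
After 16 (consume 2 clay): beaker=4 clay=2 flax=9 hinge=2 wood=3
After 17 (consume 2 wood): beaker=4 clay=2 flax=9 hinge=2 wood=1
After 18 (gather 8 flax): beaker=4 clay=2 flax=17 hinge=2 wood=1
After 19 (consume 1 clay): beaker=4 clay=1 flax=17 hinge=2 wood=1
After 20 (gather 1 mithril): beaker=4 clay=1 flax=17 hinge=2 mithril=1 wood=1
After 21 (gather 2 ivory): beaker=4 clay=1 flax=17 hinge=2 ivory=2 mithril=1 wood=1
After 22 (consume 1 wood): beaker=4 clay=1 flax=17 hinge=2 ivory=2 mithril=1
After 23 (gather 8 ivory): beaker=4 clay=1 flax=17 hinge=2 ivory=10 mithril=1
After 24 (gather 7 ivory): beaker=4 clay=1 flax=17 hinge=2 ivory=17 mithril=1
After 25 (gather 3 mithril): beaker=4 clay=1 flax=17 hinge=2 ivory=17 mithril=4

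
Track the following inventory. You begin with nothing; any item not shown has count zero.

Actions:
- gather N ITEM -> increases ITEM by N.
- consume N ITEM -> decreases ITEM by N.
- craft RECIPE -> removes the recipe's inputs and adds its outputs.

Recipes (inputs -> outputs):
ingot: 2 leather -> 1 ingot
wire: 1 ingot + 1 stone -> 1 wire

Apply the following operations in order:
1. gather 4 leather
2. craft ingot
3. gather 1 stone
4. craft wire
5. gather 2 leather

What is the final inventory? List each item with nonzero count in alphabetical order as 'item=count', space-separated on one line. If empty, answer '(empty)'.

Answer: leather=4 wire=1

Derivation:
After 1 (gather 4 leather): leather=4
After 2 (craft ingot): ingot=1 leather=2
After 3 (gather 1 stone): ingot=1 leather=2 stone=1
After 4 (craft wire): leather=2 wire=1
After 5 (gather 2 leather): leather=4 wire=1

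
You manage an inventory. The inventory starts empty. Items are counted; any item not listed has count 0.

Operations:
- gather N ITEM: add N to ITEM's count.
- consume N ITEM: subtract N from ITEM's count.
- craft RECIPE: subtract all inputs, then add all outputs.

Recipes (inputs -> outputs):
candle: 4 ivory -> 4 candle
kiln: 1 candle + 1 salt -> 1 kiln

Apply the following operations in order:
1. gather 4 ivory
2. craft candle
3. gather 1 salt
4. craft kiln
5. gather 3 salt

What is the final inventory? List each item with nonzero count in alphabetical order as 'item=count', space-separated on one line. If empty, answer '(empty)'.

After 1 (gather 4 ivory): ivory=4
After 2 (craft candle): candle=4
After 3 (gather 1 salt): candle=4 salt=1
After 4 (craft kiln): candle=3 kiln=1
After 5 (gather 3 salt): candle=3 kiln=1 salt=3

Answer: candle=3 kiln=1 salt=3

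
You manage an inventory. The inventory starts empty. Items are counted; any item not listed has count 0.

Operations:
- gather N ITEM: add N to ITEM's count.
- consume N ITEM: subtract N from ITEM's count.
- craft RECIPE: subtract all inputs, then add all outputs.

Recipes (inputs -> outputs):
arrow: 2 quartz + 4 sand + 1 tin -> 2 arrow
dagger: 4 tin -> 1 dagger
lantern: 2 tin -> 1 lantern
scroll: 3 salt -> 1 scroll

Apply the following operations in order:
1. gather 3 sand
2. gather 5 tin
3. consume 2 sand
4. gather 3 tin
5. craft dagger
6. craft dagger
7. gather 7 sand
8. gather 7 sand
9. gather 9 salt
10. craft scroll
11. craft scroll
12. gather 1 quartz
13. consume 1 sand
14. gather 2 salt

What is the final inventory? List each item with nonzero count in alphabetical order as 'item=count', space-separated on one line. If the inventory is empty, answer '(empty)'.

After 1 (gather 3 sand): sand=3
After 2 (gather 5 tin): sand=3 tin=5
After 3 (consume 2 sand): sand=1 tin=5
After 4 (gather 3 tin): sand=1 tin=8
After 5 (craft dagger): dagger=1 sand=1 tin=4
After 6 (craft dagger): dagger=2 sand=1
After 7 (gather 7 sand): dagger=2 sand=8
After 8 (gather 7 sand): dagger=2 sand=15
After 9 (gather 9 salt): dagger=2 salt=9 sand=15
After 10 (craft scroll): dagger=2 salt=6 sand=15 scroll=1
After 11 (craft scroll): dagger=2 salt=3 sand=15 scroll=2
After 12 (gather 1 quartz): dagger=2 quartz=1 salt=3 sand=15 scroll=2
After 13 (consume 1 sand): dagger=2 quartz=1 salt=3 sand=14 scroll=2
After 14 (gather 2 salt): dagger=2 quartz=1 salt=5 sand=14 scroll=2

Answer: dagger=2 quartz=1 salt=5 sand=14 scroll=2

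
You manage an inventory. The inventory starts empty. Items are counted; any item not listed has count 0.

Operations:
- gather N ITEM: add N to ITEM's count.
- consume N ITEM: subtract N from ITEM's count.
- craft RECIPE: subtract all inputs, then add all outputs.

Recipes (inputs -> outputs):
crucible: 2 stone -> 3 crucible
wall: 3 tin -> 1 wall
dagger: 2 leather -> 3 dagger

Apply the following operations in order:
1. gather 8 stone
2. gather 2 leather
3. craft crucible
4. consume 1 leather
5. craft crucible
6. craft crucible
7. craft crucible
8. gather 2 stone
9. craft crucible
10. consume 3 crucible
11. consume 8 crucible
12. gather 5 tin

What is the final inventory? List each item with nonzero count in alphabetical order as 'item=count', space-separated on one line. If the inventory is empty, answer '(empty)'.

Answer: crucible=4 leather=1 tin=5

Derivation:
After 1 (gather 8 stone): stone=8
After 2 (gather 2 leather): leather=2 stone=8
After 3 (craft crucible): crucible=3 leather=2 stone=6
After 4 (consume 1 leather): crucible=3 leather=1 stone=6
After 5 (craft crucible): crucible=6 leather=1 stone=4
After 6 (craft crucible): crucible=9 leather=1 stone=2
After 7 (craft crucible): crucible=12 leather=1
After 8 (gather 2 stone): crucible=12 leather=1 stone=2
After 9 (craft crucible): crucible=15 leather=1
After 10 (consume 3 crucible): crucible=12 leather=1
After 11 (consume 8 crucible): crucible=4 leather=1
After 12 (gather 5 tin): crucible=4 leather=1 tin=5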